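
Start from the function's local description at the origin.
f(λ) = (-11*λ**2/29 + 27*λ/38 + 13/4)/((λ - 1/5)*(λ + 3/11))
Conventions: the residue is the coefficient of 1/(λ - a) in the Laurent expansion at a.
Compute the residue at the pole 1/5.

The residue is 157443/22040.

At the order-1 pole 1/5 set g(λ) = (λ - (1/5))*f(λ) = (-11*λ**2/29 + 27*λ/38 + 13/4)/(λ + 3/11).
Simple pole: residue = g(a) at a = 1/5, which is 157443/22040.


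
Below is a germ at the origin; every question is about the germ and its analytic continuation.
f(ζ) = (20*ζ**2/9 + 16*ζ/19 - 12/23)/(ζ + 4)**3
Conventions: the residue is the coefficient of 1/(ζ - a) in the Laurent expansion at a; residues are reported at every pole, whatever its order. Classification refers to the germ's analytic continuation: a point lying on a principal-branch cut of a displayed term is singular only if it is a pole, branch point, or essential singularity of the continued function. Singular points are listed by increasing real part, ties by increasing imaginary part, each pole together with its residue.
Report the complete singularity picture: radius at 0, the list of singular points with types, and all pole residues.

Denominator factor (ζ + 4)^3: pole of order 3 at -4, modulus 4.
The radius of convergence is the smallest modulus among the singular points: 4.
At the order-3 pole -4 set g(ζ) = (ζ - (-4))^3*f(ζ) = 20*ζ**2/9 + 16*ζ/19 - 12/23.
Order-3 pole: residue = g''(a)/2; g''(-4) = 40/9, so the residue is 20/9.

Radius of convergence at 0: 4.
At -4: a pole of order 3; residue 20/9.


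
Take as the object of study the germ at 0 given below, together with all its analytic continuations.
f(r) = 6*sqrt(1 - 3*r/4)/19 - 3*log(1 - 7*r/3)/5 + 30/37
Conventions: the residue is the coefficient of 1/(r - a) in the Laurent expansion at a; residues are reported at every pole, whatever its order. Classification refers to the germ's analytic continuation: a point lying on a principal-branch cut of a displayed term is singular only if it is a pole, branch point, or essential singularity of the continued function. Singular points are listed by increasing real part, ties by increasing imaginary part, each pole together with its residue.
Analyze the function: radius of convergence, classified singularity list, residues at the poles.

Branch term (-3/5)*log(1 - r/(3/7)): its argument vanishes at r = 3/7, a logarithmic branch point, modulus 3/7.
Branch term (6/19)*sqrt(1 - r/(4/3)): its argument vanishes at r = 4/3, a square-root branch point, modulus 4/3.
The radius of convergence is the smallest modulus among the singular points: 3/7.
List the singular points by increasing real part (a conjugate pair: the negative imaginary part first).

Radius of convergence at 0: 3/7.
At 3/7: a logarithmic branch point.
At 4/3: an algebraic (square-root) branch point.


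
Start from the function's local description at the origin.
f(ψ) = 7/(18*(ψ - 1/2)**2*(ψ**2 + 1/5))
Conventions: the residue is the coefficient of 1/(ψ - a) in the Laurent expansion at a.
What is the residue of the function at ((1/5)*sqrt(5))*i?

The factor ψ**2 + 1/5 splits as (ψ - a)(ψ - a') with a = ((1/5)*sqrt(5))*i, a' = -((1/5)*sqrt(5))*i. At the order-1 pole a set g(ψ) = (ψ - a)*f(ψ) = [7/(18*(ψ - 1/2)**2)] / (ψ - a').
Simple pole: residue = g(a) at a = ((1/5)*sqrt(5))*i, which is (700/729) - ((35/729)*sqrt(5))*i.

The residue is (700/729) - ((35/729)*sqrt(5))*i.


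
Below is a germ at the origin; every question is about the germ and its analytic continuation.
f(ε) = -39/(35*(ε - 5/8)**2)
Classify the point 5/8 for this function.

The denominator factor ε - 5/8 vanishes at 5/8 and appears to the power 2; the numerator there equals -39/35, nonzero, and no other factor vanishes.
Hence a pole whose order is the multiplicity, 2.

The point is a pole of order 2.


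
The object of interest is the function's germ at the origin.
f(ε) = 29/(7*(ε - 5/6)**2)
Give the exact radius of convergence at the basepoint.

Denominator factor (ε - 5/6)^2: pole of order 2 at 5/6, modulus 5/6.
The radius of convergence is the smallest modulus among the singular points: 5/6.

The radius of convergence is 5/6.


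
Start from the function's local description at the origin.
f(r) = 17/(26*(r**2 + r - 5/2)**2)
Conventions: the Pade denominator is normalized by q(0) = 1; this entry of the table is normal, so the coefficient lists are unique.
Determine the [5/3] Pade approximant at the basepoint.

Taylor coefficients needed (expand at 0): a_0 = 34/325, a_1 = 136/1625, a_2 = 1088/8125, a_3 = 5168/40625, a_4 = 5848/40625, a_5 = 142528/1015625, a_6 = 722432/5078125, a_7 = 3483776/25390625, a_8 = 16868896/126953125.
Write the denominator as Q(r) = 1 + q1*r + q2*r^2 + q3*r^3. Requiring Q*f - P = O(r^9) with deg P <= 5 kills the coefficients of r^6..r^8 in Q*f:
  r^6: a_6 + q1*a_5 + q2*a_4 + q3*a_3 = 0, i.e. 722432/5078125 + (142528/1015625)*q1 + (5848/40625)*q2 + (5168/40625)*q3 = 0.
  r^7: a_7 + q1*a_6 + q2*a_5 + q3*a_4 = 0, i.e. 3483776/25390625 + (722432/5078125)*q1 + (142528/1015625)*q2 + (5848/40625)*q3 = 0.
  r^8: a_8 + q1*a_7 + q2*a_6 + q3*a_5 = 0, i.e. 16868896/126953125 + (3483776/25390625)*q1 + (722432/5078125)*q2 + (142528/1015625)*q3 = 0.
Solving this linear system: q1 = -3171/2620, q2 = -546/3275, q3 = 1328/3275.
The numerator is Q*f truncated at degree 5: P0 = a_0 = 34/325; P1 = a_1 + q1*a_0 = -731/17030; P2 = a_2 + q1*a_1 + q2*a_0 = 646/42575; P3 = a_3 + q1*a_2 + q2*a_1 + q3*a_0 = -272/42575; P4 = a_4 + q1*a_3 + q2*a_2 + q3*a_1 = 68/42575; P5 = a_5 + q1*a_4 + q2*a_3 + q3*a_2 = -34/42575.

The Pade approximant has numerator coefficients [34/325, -731/17030, 646/42575, -272/42575, 68/42575, -34/42575]; denominator coefficients [1, -3171/2620, -546/3275, 1328/3275].


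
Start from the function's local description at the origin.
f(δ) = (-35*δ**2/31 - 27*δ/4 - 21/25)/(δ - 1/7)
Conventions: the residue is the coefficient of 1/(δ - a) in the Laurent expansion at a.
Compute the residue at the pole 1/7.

At the order-1 pole 1/7 set g(δ) = (δ - (1/7))*f(δ) = -35*δ**2/31 - 27*δ/4 - 21/25.
Simple pole: residue = g(a) at a = 1/7, which is -39653/21700.

The residue is -39653/21700.


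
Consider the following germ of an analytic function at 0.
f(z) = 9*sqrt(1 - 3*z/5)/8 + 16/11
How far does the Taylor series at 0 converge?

The radius of convergence is 5/3.

Branch term (9/8)*sqrt(1 - z/(5/3)): its argument vanishes at z = 5/3, a square-root branch point, modulus 5/3.
The radius of convergence is the smallest modulus among the singular points: 5/3.


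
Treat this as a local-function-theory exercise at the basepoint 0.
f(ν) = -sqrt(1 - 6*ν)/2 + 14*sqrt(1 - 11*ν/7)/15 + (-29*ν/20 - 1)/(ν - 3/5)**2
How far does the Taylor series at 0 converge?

Denominator factor (ν - 3/5)^2: pole of order 2 at 3/5, modulus 3/5.
Branch term (14/15)*sqrt(1 - ν/(7/11)): its argument vanishes at ν = 7/11, a square-root branch point, modulus 7/11.
Branch term (-1/2)*sqrt(1 - ν/(1/6)): its argument vanishes at ν = 1/6, a square-root branch point, modulus 1/6.
The radius of convergence is the smallest modulus among the singular points: 1/6.

The radius of convergence is 1/6.


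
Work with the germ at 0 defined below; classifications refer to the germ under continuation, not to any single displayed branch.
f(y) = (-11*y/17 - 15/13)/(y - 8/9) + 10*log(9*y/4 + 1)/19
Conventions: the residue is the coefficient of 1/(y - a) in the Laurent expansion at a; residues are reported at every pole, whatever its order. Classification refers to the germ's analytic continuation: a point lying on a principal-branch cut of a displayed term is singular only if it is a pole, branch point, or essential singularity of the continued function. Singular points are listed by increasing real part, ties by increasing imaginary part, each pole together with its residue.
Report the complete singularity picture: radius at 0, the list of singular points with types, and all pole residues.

Denominator factor (y - 8/9): pole of order 1 at 8/9, modulus 8/9.
Branch term (10/19)*log(1 - y/(-4/9)): its argument vanishes at y = -4/9, a logarithmic branch point, modulus 4/9.
The radius of convergence is the smallest modulus among the singular points: 4/9.
The branch term is analytic at 8/9 and contributes nothing to the residue; only the rational part matters.
At the order-1 pole 8/9 set g(y) = (y - (8/9))*(rational part) = -11*y/17 - 15/13.
Simple pole: residue = g(a) at a = 8/9, which is -3439/1989.
List the singular points by increasing real part (a conjugate pair: the negative imaginary part first).

Radius of convergence at 0: 4/9.
At -4/9: a logarithmic branch point.
At 8/9: a pole of order 1; residue -3439/1989.


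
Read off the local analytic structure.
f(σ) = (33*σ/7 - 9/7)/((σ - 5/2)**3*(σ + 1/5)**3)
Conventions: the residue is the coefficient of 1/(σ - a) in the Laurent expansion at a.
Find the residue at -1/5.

The residue is -1930000/11160261.

At the order-3 pole -1/5 set g(σ) = (σ - (-1/5))^3*f(σ) = (33*σ/7 - 9/7)/(σ - 5/2)**3.
Order-3 pole: residue = g''(a)/2; g''(-1/5) = -3860000/11160261, so the residue is -1930000/11160261.


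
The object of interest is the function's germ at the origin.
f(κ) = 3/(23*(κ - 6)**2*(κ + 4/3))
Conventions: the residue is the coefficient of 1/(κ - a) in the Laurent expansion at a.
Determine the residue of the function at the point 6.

At the order-2 pole 6 set g(κ) = (κ - (6))^2*f(κ) = 3/(23*(κ + 4/3)).
Order-2 pole: residue = g'(a); g'(6) = -27/11132, so the residue is -27/11132.

The residue is -27/11132.


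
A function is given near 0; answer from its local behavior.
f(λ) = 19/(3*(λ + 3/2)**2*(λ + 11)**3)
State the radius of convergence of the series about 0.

The radius of convergence is 3/2.

Denominator factor (λ + 11)^3: pole of order 3 at -11, modulus 11.
Denominator factor (λ + 3/2)^2: pole of order 2 at -3/2, modulus 3/2.
The radius of convergence is the smallest modulus among the singular points: 3/2.


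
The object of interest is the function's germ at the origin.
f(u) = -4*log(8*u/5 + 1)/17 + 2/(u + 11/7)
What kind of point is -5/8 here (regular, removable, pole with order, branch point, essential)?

The point is a logarithmic branch point.

The term (-4/17)*log(1 - u/(-5/8)) has argument 1 - -5/8/(-5/8) = 0 at -5/8: a logarithmic (infinitely-sheeted) branch point; the remaining terms are analytic or single-valued there.


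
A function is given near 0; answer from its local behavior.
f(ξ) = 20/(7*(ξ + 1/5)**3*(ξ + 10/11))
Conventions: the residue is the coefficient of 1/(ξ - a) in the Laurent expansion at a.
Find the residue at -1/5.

At the order-3 pole -1/5 set g(ξ) = (ξ - (-1/5))^3*f(ξ) = 20/(7*(ξ + 10/11)).
Order-3 pole: residue = g''(a)/2; g''(-1/5) = 6655000/415233, so the residue is 3327500/415233.

The residue is 3327500/415233.


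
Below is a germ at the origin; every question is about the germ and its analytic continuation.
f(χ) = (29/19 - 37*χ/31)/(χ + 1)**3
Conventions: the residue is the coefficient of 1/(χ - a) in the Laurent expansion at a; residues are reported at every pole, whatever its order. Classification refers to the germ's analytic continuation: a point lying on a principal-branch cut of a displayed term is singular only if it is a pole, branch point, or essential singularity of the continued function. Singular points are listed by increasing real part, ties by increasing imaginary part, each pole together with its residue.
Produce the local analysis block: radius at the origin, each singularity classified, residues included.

Denominator factor (χ + 1)^3: pole of order 3 at -1, modulus 1.
The radius of convergence is the smallest modulus among the singular points: 1.
At the order-3 pole -1 set g(χ) = (χ - (-1))^3*f(χ) = 29/19 - 37*χ/31.
Order-3 pole: residue = g''(a)/2; g''(-1) = 0, so the residue is 0.

Radius of convergence at 0: 1.
At -1: a pole of order 3; residue 0.


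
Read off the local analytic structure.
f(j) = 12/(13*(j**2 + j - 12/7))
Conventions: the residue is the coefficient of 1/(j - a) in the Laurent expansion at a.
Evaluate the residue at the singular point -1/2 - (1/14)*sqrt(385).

The factor j**2 + j - 12/7 splits as (j - a)(j - a') with a = -1/2 - (1/14)*sqrt(385), a' = -1/2 + (1/14)*sqrt(385). At the order-1 pole a set g(j) = (j - a)*f(j) = [12/13] / (j - a').
Simple pole: residue = g(a) at a = -1/2 - (1/14)*sqrt(385), which is -(12/715)*sqrt(385).

The residue is -(12/715)*sqrt(385).


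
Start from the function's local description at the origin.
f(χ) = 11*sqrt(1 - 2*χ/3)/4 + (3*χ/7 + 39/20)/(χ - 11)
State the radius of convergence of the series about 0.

Denominator factor (χ - 11): pole of order 1 at 11, modulus 11.
Branch term (11/4)*sqrt(1 - χ/(3/2)): its argument vanishes at χ = 3/2, a square-root branch point, modulus 3/2.
The radius of convergence is the smallest modulus among the singular points: 3/2.

The radius of convergence is 3/2.


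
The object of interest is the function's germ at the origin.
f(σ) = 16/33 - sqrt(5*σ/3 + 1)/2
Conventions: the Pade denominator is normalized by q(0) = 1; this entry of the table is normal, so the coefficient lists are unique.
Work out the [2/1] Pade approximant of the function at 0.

Taylor coefficients needed (expand at 0): a_0 = -1/66, a_1 = -5/12, a_2 = 25/144, a_3 = -125/864.
Write the denominator as Q(σ) = 1 + q1*σ. Requiring Q*f - P = O(σ^4) with deg P <= 2 kills the coefficients of σ^3..σ^3 in Q*f:
  σ^3: a_3 + q1*a_2 = 0, i.e. -125/864 + (25/144)*q1 = 0.
Solving this linear system: q1 = 5/6.
The numerator is Q*f truncated at degree 2: P0 = a_0 = -1/66; P1 = a_1 + q1*a_0 = -85/198; P2 = a_2 + q1*a_1 = -25/144.

The Pade approximant has numerator coefficients [-1/66, -85/198, -25/144]; denominator coefficients [1, 5/6].


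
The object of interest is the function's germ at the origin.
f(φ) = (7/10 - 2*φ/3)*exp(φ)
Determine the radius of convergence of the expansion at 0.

The radius of convergence is infinite.

The factor exp(φ) is entire and contributes no finite singular point.
The polynomial part has no poles.
No finite singular points: the Taylor series at 0 converges everywhere.


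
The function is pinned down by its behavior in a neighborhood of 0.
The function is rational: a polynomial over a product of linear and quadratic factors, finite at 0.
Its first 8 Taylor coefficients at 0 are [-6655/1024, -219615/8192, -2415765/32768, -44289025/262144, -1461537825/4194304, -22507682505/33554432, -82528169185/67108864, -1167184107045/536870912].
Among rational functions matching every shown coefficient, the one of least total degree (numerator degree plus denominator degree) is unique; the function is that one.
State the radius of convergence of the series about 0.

No rational of total degree below 3 reproduces all 8 coefficients; solving the [0/3] Pade equations on them gives f(z) = 5/(2*(z - 8/11)**3), whose expansion matches every shown term.
Denominator factor (z - 8/11)^3: pole of order 3 at 8/11, modulus 8/11.
The radius of convergence is the smallest modulus among the singular points: 8/11.

The radius of convergence is 8/11.


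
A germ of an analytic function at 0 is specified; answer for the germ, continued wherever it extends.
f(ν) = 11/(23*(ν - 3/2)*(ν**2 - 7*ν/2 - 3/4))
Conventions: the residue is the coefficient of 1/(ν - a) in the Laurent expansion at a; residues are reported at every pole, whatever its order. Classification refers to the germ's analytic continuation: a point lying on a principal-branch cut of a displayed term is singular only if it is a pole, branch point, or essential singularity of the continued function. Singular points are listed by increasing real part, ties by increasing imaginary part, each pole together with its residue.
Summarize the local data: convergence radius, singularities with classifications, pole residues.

Radius of convergence at 0: -7/4 + (1/4)*sqrt(61).
At 7/4 - (1/4)*sqrt(61): a pole of order 1; residue 22/345 + (22/21045)*sqrt(61).
At 3/2: a pole of order 1; residue -44/345.
At 7/4 + (1/4)*sqrt(61): a pole of order 1; residue 22/345 - (22/21045)*sqrt(61).

Denominator factor (ν - 3/2): pole of order 1 at 3/2, modulus 3/2.
Denominator factor (ν**2 - 7*ν/2 - 3/4): discriminant 61/4, real irrational roots 7/4 + (1/4)*sqrt(61) and 7/4 - (1/4)*sqrt(61); poles of order 1, moduli 7/4 + (1/4)*sqrt(61) and -7/4 + (1/4)*sqrt(61).
The radius of convergence is the smallest modulus among the singular points: -7/4 + (1/4)*sqrt(61).
The factor ν**2 - 7*ν/2 - 3/4 splits as (ν - a)(ν - a') with a = 7/4 - (1/4)*sqrt(61), a' = 7/4 + (1/4)*sqrt(61). At the order-1 pole a set g(ν) = (ν - a)*f(ν) = [11/(23*(ν - 3/2))] / (ν - a').
Simple pole: residue = g(a) at a = 7/4 - (1/4)*sqrt(61), which is 22/345 + (22/21045)*sqrt(61).
At the order-1 pole 3/2 set g(ν) = (ν - (3/2))*f(ν) = 11/(23*(ν**2 - 7*ν/2 - 3/4)).
Simple pole: residue = g(a) at a = 3/2, which is -44/345.
The factor ν**2 - 7*ν/2 - 3/4 splits as (ν - a)(ν - a') with a = 7/4 + (1/4)*sqrt(61), a' = 7/4 - (1/4)*sqrt(61). At the order-1 pole a set g(ν) = (ν - a)*f(ν) = [11/(23*(ν - 3/2))] / (ν - a').
Simple pole: residue = g(a) at a = 7/4 + (1/4)*sqrt(61), which is 22/345 - (22/21045)*sqrt(61).
List the singular points by increasing real part (a conjugate pair: the negative imaginary part first).


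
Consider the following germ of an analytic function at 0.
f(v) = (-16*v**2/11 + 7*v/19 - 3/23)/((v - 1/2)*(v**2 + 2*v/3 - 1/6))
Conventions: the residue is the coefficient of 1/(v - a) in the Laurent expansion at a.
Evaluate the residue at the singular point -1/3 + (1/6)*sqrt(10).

The factor v**2 + 2*v/3 - 1/6 splits as (v - a)(v - a') with a = -1/3 + (1/6)*sqrt(10), a' = -1/3 - (1/6)*sqrt(10). At the order-1 pole a set g(v) = (v - a)*f(v) = [(-16*v**2/11 + 7*v/19 - 3/23)/(v - 1/2)] / (v - a').
Simple pole: residue = g(a) at a = -1/3 + (1/6)*sqrt(10), which is -8543/24035 + (283/1265)*sqrt(10).

The residue is -8543/24035 + (283/1265)*sqrt(10).


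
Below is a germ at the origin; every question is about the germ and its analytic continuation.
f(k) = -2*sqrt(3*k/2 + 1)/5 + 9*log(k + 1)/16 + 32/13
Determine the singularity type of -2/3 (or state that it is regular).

The term (-2/5)*sqrt(1 - k/(-2/3)) has argument 1 - -2/3/(-2/3) = 0 at -2/3: a square-root (algebraic, two-sheeted) branch point; the remaining terms are analytic or single-valued there.

The point is an algebraic (square-root) branch point.


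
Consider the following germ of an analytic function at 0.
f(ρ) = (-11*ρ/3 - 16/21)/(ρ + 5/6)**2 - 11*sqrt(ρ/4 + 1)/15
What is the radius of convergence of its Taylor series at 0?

The radius of convergence is 5/6.

Denominator factor (ρ + 5/6)^2: pole of order 2 at -5/6, modulus 5/6.
Branch term (-11/15)*sqrt(1 - ρ/(-4)): its argument vanishes at ρ = -4, a square-root branch point, modulus 4.
The radius of convergence is the smallest modulus among the singular points: 5/6.


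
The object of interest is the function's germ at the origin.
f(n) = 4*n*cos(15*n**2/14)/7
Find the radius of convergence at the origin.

The radius of convergence is infinite.

The factor cos(15*n**2/14) is entire and contributes no finite singular point.
The polynomial part has no poles.
No finite singular points: the Taylor series at 0 converges everywhere.


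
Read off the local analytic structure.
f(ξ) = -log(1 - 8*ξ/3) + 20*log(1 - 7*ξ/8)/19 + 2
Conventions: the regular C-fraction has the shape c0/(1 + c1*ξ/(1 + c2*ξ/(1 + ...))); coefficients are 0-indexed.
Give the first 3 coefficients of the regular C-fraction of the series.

Taylor coefficients (expand at 0): a_0 = 2, a_1 = 199/114, a_2 = 17251/5472.
c0 = a_0 = 2. Peel one level at a time: if S = 1 + c*ξ/S' with S'(0) = 1, then c is the ξ-coefficient of S and S' = c*ξ/(S - 1).
S_1 = c0/f = 1 + (-199/228)*ξ + (-56455/69312)*ξ^2 + ...; c1 = -199/228.
S_2 = c1*ξ/(S_1 - 1) = 1 + (-56455/60496)*ξ + ...; c2 = -56455/60496.

The regular C-fraction coefficients are [2, -199/228, -56455/60496].


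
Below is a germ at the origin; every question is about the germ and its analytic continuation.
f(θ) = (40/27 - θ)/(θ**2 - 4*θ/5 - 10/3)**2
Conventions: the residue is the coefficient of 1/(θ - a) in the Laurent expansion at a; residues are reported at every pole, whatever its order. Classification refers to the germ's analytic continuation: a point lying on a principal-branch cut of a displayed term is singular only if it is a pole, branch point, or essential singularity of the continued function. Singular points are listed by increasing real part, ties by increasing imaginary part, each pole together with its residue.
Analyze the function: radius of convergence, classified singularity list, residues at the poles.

Radius of convergence at 0: -2/5 + (1/15)*sqrt(786).
At 2/5 - (1/15)*sqrt(786): a pole of order 2; residue (1825/1235592)*sqrt(786).
At 2/5 + (1/15)*sqrt(786): a pole of order 2; residue -(1825/1235592)*sqrt(786).

Denominator factor (θ**2 - 4*θ/5 - 10/3)^2: discriminant 1048/75, real irrational roots 2/5 + (1/15)*sqrt(786) and 2/5 - (1/15)*sqrt(786); poles of order 2, moduli 2/5 + (1/15)*sqrt(786) and -2/5 + (1/15)*sqrt(786).
The radius of convergence is the smallest modulus among the singular points: -2/5 + (1/15)*sqrt(786).
The factor θ**2 - 4*θ/5 - 10/3 splits as (θ - a)(θ - a') with a = 2/5 - (1/15)*sqrt(786), a' = 2/5 + (1/15)*sqrt(786). At the order-2 pole a set g(θ) = (θ - a)^2*f(θ) = [40/27 - θ] / (θ - a')^2.
Order-2 pole: residue = g'(a); g'(2/5 - (1/15)*sqrt(786)) = (1825/1235592)*sqrt(786), so the residue is (1825/1235592)*sqrt(786).
The factor θ**2 - 4*θ/5 - 10/3 splits as (θ - a)(θ - a') with a = 2/5 + (1/15)*sqrt(786), a' = 2/5 - (1/15)*sqrt(786). At the order-2 pole a set g(θ) = (θ - a)^2*f(θ) = [40/27 - θ] / (θ - a')^2.
Order-2 pole: residue = g'(a); g'(2/5 + (1/15)*sqrt(786)) = -(1825/1235592)*sqrt(786), so the residue is -(1825/1235592)*sqrt(786).
List the singular points by increasing real part (a conjugate pair: the negative imaginary part first).


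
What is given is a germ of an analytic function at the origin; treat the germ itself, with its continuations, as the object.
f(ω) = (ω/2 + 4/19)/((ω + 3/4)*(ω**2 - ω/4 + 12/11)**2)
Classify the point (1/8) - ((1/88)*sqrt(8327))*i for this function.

The denominator factor ω**2 - ω/4 + 12/11 vanishes at (1/8) - ((1/88)*sqrt(8327))*i and appears to the power 2; the numerator there equals (83/304) - ((1/176)*sqrt(8327))*i, nonzero, and no other factor vanishes.
Hence a pole whose order is the multiplicity, 2.

The point is a pole of order 2.


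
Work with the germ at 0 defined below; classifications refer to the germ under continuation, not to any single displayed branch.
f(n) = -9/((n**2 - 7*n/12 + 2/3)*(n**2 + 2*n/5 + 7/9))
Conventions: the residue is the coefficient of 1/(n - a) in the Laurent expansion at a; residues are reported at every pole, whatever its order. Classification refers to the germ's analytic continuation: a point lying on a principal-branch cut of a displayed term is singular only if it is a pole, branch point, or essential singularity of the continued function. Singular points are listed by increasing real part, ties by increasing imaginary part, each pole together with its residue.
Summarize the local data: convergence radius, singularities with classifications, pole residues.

Denominator factor (n**2 + 2*n/5 + 7/9): discriminant -664/225, complex-conjugate roots (-1/5) + ((1/15)*sqrt(166))*i and (-1/5) - ((1/15)*sqrt(166))*i; poles of order 1, moduli (1/3)*sqrt(7) and (1/3)*sqrt(7).
Denominator factor (n**2 - 7*n/12 + 2/3): discriminant -335/144, complex-conjugate roots (7/24) + ((1/24)*sqrt(335))*i and (7/24) - ((1/24)*sqrt(335))*i; poles of order 1, moduli (1/3)*sqrt(6) and (1/3)*sqrt(6).
The radius of convergence is the smallest modulus among the singular points: (1/3)*sqrt(6).
The factor n**2 + 2*n/5 + 7/9 splits as (n - a)(n - a') with a = (-1/5) - ((1/15)*sqrt(166))*i, a' = (-1/5) + ((1/15)*sqrt(166))*i. At the order-1 pole a set g(n) = (n - a)*f(n) = [-9/(n**2 - 7*n/12 + 2/3)] / (n - a').
Simple pole: residue = g(a) at a = (-1/5) - ((1/15)*sqrt(166))*i, which is (-143370/23351) - ((93555/1938133)*sqrt(166))*i.
The factor n**2 + 2*n/5 + 7/9 splits as (n - a)(n - a') with a = (-1/5) + ((1/15)*sqrt(166))*i, a' = (-1/5) - ((1/15)*sqrt(166))*i. At the order-1 pole a set g(n) = (n - a)*f(n) = [-9/(n**2 - 7*n/12 + 2/3)] / (n - a').
Simple pole: residue = g(a) at a = (-1/5) + ((1/15)*sqrt(166))*i, which is (-143370/23351) + ((93555/1938133)*sqrt(166))*i.
The factor n**2 - 7*n/12 + 2/3 splits as (n - a)(n - a') with a = (7/24) - ((1/24)*sqrt(335))*i, a' = (7/24) + ((1/24)*sqrt(335))*i. At the order-1 pole a set g(n) = (n - a)*f(n) = [-9/(n**2 + 2*n/5 + 7/9)] / (n - a').
Simple pole: residue = g(a) at a = (7/24) - ((1/24)*sqrt(335))*i, which is (143370/23351) - ((278478/1564517)*sqrt(335))*i.
The factor n**2 - 7*n/12 + 2/3 splits as (n - a)(n - a') with a = (7/24) + ((1/24)*sqrt(335))*i, a' = (7/24) - ((1/24)*sqrt(335))*i. At the order-1 pole a set g(n) = (n - a)*f(n) = [-9/(n**2 + 2*n/5 + 7/9)] / (n - a').
Simple pole: residue = g(a) at a = (7/24) + ((1/24)*sqrt(335))*i, which is (143370/23351) + ((278478/1564517)*sqrt(335))*i.
List the singular points by increasing real part (a conjugate pair: the negative imaginary part first).

Radius of convergence at 0: (1/3)*sqrt(6).
At (-1/5) - ((1/15)*sqrt(166))*i: a pole of order 1; residue (-143370/23351) - ((93555/1938133)*sqrt(166))*i.
At (-1/5) + ((1/15)*sqrt(166))*i: a pole of order 1; residue (-143370/23351) + ((93555/1938133)*sqrt(166))*i.
At (7/24) - ((1/24)*sqrt(335))*i: a pole of order 1; residue (143370/23351) - ((278478/1564517)*sqrt(335))*i.
At (7/24) + ((1/24)*sqrt(335))*i: a pole of order 1; residue (143370/23351) + ((278478/1564517)*sqrt(335))*i.


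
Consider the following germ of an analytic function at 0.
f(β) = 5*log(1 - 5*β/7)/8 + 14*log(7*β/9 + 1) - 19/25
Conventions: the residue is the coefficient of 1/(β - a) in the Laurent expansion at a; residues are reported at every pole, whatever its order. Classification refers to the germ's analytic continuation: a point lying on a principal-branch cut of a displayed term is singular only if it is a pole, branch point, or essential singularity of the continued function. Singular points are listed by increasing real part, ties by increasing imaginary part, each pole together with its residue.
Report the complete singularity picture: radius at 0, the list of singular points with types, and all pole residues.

Radius of convergence at 0: 9/7.
At -9/7: a logarithmic branch point.
At 7/5: a logarithmic branch point.

Branch term (5/8)*log(1 - β/(7/5)): its argument vanishes at β = 7/5, a logarithmic branch point, modulus 7/5.
Branch term (14)*log(1 - β/(-9/7)): its argument vanishes at β = -9/7, a logarithmic branch point, modulus 9/7.
The radius of convergence is the smallest modulus among the singular points: 9/7.
List the singular points by increasing real part (a conjugate pair: the negative imaginary part first).


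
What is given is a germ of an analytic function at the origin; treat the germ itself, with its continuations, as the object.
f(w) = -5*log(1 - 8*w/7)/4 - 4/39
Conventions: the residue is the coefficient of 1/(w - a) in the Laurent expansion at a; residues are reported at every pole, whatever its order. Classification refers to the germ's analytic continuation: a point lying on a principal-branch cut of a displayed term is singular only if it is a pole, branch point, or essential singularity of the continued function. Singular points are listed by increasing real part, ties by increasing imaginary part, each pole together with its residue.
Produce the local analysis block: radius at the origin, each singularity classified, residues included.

Branch term (-5/4)*log(1 - w/(7/8)): its argument vanishes at w = 7/8, a logarithmic branch point, modulus 7/8.
The radius of convergence is the smallest modulus among the singular points: 7/8.

Radius of convergence at 0: 7/8.
At 7/8: a logarithmic branch point.


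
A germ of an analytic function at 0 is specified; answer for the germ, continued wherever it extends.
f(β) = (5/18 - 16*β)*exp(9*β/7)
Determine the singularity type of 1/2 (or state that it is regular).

The point is a regular point.

There is no denominator, hence no pole anywhere.
The factor exp(9*β/7) is entire.
So the germ continues analytically to 1/2.


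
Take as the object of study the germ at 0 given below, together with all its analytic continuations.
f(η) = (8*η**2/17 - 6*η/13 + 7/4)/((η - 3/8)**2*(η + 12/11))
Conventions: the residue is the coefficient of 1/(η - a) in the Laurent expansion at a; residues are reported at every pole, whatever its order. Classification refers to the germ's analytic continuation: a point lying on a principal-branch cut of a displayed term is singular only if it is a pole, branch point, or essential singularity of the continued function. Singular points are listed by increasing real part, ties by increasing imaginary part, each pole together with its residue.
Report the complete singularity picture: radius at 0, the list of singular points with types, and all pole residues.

Radius of convergence at 0: 3/8.
At -12/11: a pole of order 1; residue 4815152/3677661.
At 3/8: a pole of order 2; residue -3084488/3677661.

Denominator factor (η + 12/11): pole of order 1 at -12/11, modulus 12/11.
Denominator factor (η - 3/8)^2: pole of order 2 at 3/8, modulus 3/8.
The radius of convergence is the smallest modulus among the singular points: 3/8.
At the order-1 pole -12/11 set g(η) = (η - (-12/11))*f(η) = (8*η**2/17 - 6*η/13 + 7/4)/(η - 3/8)**2.
Simple pole: residue = g(a) at a = -12/11, which is 4815152/3677661.
At the order-2 pole 3/8 set g(η) = (η - (3/8))^2*f(η) = (8*η**2/17 - 6*η/13 + 7/4)/(η + 12/11).
Order-2 pole: residue = g'(a); g'(3/8) = -3084488/3677661, so the residue is -3084488/3677661.
List the singular points by increasing real part (a conjugate pair: the negative imaginary part first).


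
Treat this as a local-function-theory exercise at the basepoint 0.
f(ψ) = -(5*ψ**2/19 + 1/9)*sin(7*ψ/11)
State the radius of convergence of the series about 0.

The radius of convergence is infinite.

The factor -sin(7*ψ/11) is entire and contributes no finite singular point.
The polynomial part has no poles.
No finite singular points: the Taylor series at 0 converges everywhere.


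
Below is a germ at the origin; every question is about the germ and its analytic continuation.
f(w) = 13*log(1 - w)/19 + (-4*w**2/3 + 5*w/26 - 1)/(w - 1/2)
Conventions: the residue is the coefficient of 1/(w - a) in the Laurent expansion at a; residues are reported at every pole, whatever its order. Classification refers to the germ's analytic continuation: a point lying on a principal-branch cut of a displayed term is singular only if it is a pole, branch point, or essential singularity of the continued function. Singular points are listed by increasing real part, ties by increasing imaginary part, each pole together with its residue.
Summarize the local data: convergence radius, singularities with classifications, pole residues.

Radius of convergence at 0: 1/2.
At 1/2: a pole of order 1; residue -193/156.
At 1: a logarithmic branch point.

Denominator factor (w - 1/2): pole of order 1 at 1/2, modulus 1/2.
Branch term (13/19)*log(1 - w/(1)): its argument vanishes at w = 1, a logarithmic branch point, modulus 1.
The radius of convergence is the smallest modulus among the singular points: 1/2.
The branch term is analytic at 1/2 and contributes nothing to the residue; only the rational part matters.
At the order-1 pole 1/2 set g(w) = (w - (1/2))*(rational part) = -4*w**2/3 + 5*w/26 - 1.
Simple pole: residue = g(a) at a = 1/2, which is -193/156.
List the singular points by increasing real part (a conjugate pair: the negative imaginary part first).


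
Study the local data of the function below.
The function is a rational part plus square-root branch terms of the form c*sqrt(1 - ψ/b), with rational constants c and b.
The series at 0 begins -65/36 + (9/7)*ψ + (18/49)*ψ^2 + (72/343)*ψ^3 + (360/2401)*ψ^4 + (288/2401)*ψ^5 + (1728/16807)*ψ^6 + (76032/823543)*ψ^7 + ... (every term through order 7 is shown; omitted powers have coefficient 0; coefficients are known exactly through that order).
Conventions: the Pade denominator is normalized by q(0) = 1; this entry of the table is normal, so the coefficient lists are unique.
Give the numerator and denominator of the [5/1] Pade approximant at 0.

The Pade approximant has numerator coefficients [-65/36, 17/6, -36/49, -36/343, -72/2401, -144/16807]; denominator coefficients [1, -6/7].

Taylor coefficients needed (read off): a_0 = -65/36, a_1 = 9/7, a_2 = 18/49, a_3 = 72/343, a_4 = 360/2401, a_5 = 288/2401, a_6 = 1728/16807.
Write the denominator as Q(ψ) = 1 + q1*ψ. Requiring Q*f - P = O(ψ^7) with deg P <= 5 kills the coefficients of ψ^6..ψ^6 in Q*f:
  ψ^6: a_6 + q1*a_5 = 0, i.e. 1728/16807 + (288/2401)*q1 = 0.
Solving this linear system: q1 = -6/7.
The numerator is Q*f truncated at degree 5: P0 = a_0 = -65/36; P1 = a_1 + q1*a_0 = 17/6; P2 = a_2 + q1*a_1 = -36/49; P3 = a_3 + q1*a_2 = -36/343; P4 = a_4 + q1*a_3 = -72/2401; P5 = a_5 + q1*a_4 = -144/16807.


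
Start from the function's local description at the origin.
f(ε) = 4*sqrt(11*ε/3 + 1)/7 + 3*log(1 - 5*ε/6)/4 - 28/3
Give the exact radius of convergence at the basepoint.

Branch term (4/7)*sqrt(1 - ε/(-3/11)): its argument vanishes at ε = -3/11, a square-root branch point, modulus 3/11.
Branch term (3/4)*log(1 - ε/(6/5)): its argument vanishes at ε = 6/5, a logarithmic branch point, modulus 6/5.
The radius of convergence is the smallest modulus among the singular points: 3/11.

The radius of convergence is 3/11.


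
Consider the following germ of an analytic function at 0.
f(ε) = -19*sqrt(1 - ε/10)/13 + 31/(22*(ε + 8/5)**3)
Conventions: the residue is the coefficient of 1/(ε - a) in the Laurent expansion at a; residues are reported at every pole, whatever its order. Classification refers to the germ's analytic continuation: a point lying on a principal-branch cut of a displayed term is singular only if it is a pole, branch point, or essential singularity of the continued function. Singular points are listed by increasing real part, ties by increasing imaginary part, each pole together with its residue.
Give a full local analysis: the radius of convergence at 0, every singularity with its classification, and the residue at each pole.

Denominator factor (ε + 8/5)^3: pole of order 3 at -8/5, modulus 8/5.
Branch term (-19/13)*sqrt(1 - ε/(10)): its argument vanishes at ε = 10, a square-root branch point, modulus 10.
The radius of convergence is the smallest modulus among the singular points: 8/5.
The branch term is analytic at -8/5 and contributes nothing to the residue; only the rational part matters.
At the order-3 pole -8/5 set g(ε) = (ε - (-8/5))^3*(rational part) = 31/22.
Order-3 pole: residue = g''(a)/2; g''(-8/5) = 0, so the residue is 0.
List the singular points by increasing real part (a conjugate pair: the negative imaginary part first).

Radius of convergence at 0: 8/5.
At -8/5: a pole of order 3; residue 0.
At 10: an algebraic (square-root) branch point.


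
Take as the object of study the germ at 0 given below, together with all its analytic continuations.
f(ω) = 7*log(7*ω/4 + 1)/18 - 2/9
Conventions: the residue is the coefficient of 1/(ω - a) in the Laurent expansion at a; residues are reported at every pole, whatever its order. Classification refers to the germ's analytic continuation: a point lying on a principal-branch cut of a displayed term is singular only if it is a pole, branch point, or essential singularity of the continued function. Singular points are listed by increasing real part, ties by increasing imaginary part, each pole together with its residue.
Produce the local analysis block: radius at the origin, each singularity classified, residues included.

Radius of convergence at 0: 4/7.
At -4/7: a logarithmic branch point.

Branch term (7/18)*log(1 - ω/(-4/7)): its argument vanishes at ω = -4/7, a logarithmic branch point, modulus 4/7.
The radius of convergence is the smallest modulus among the singular points: 4/7.


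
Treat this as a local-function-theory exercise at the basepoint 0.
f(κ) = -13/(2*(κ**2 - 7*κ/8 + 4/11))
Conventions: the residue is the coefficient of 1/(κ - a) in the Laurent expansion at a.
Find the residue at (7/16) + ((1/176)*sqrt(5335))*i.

The residue is ((52/485)*sqrt(5335))*i.

The factor κ**2 - 7*κ/8 + 4/11 splits as (κ - a)(κ - a') with a = (7/16) + ((1/176)*sqrt(5335))*i, a' = (7/16) - ((1/176)*sqrt(5335))*i. At the order-1 pole a set g(κ) = (κ - a)*f(κ) = [-13/2] / (κ - a').
Simple pole: residue = g(a) at a = (7/16) + ((1/176)*sqrt(5335))*i, which is ((52/485)*sqrt(5335))*i.


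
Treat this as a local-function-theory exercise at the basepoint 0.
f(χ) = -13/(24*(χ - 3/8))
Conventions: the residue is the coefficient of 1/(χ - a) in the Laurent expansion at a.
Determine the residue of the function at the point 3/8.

At the order-1 pole 3/8 set g(χ) = (χ - (3/8))*f(χ) = -13/24.
Simple pole: residue = g(a) at a = 3/8, which is -13/24.

The residue is -13/24.


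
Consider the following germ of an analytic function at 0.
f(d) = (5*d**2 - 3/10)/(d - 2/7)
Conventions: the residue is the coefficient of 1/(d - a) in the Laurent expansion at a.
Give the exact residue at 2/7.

At the order-1 pole 2/7 set g(d) = (d - (2/7))*f(d) = 5*d**2 - 3/10.
Simple pole: residue = g(a) at a = 2/7, which is 53/490.

The residue is 53/490.


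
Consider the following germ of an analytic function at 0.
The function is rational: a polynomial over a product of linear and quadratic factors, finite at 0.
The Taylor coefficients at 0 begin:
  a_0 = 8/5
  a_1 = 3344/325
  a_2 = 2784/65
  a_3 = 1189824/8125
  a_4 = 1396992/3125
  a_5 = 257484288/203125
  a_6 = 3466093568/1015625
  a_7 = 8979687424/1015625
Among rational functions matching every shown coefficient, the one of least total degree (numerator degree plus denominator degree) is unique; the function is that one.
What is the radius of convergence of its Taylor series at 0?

No rational of total degree below 6 reproduces all 8 coefficients; solving the [1/5] Pade equations on them gives f(τ) = (6*τ/13 - 5/4)/((τ - 5/2)**2*(τ - 1/2)**3), whose expansion matches every shown term.
Denominator factor (τ - 5/2)^2: pole of order 2 at 5/2, modulus 5/2.
Denominator factor (τ - 1/2)^3: pole of order 3 at 1/2, modulus 1/2.
The radius of convergence is the smallest modulus among the singular points: 1/2.

The radius of convergence is 1/2.


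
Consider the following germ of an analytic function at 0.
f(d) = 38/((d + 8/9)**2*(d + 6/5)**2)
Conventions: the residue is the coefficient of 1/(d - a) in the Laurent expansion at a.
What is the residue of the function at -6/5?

At the order-2 pole -6/5 set g(d) = (d - (-6/5))^2*f(d) = 38/(d + 8/9)**2.
Order-2 pole: residue = g'(a); g'(-6/5) = 1731375/686, so the residue is 1731375/686.

The residue is 1731375/686.


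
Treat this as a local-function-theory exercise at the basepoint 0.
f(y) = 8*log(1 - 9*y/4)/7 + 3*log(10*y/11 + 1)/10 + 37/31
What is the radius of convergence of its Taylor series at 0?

The radius of convergence is 4/9.

Branch term (3/10)*log(1 - y/(-11/10)): its argument vanishes at y = -11/10, a logarithmic branch point, modulus 11/10.
Branch term (8/7)*log(1 - y/(4/9)): its argument vanishes at y = 4/9, a logarithmic branch point, modulus 4/9.
The radius of convergence is the smallest modulus among the singular points: 4/9.


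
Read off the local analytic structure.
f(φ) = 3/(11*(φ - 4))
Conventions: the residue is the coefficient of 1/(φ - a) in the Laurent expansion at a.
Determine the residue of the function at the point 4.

The residue is 3/11.

At the order-1 pole 4 set g(φ) = (φ - (4))*f(φ) = 3/11.
Simple pole: residue = g(a) at a = 4, which is 3/11.


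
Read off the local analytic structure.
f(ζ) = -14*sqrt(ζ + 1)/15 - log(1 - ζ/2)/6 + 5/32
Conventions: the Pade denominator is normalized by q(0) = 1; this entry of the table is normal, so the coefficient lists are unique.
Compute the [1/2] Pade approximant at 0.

The Pade approximant has numerator coefficients [-373/480, -5616233/8420256]; denominator coefficients [1, 32017/87711, -274/87711].

Taylor coefficients needed (expand at 0): a_0 = -373/480, a_1 = -23/60, a_2 = 11/80, a_3 = -37/720.
Write the denominator as Q(ζ) = 1 + q1*ζ + q2*ζ^2. Requiring Q*f - P = O(ζ^4) with deg P <= 1 kills the coefficients of ζ^2..ζ^3 in Q*f:
  ζ^2: a_2 + q1*a_1 + q2*a_0 = 0, i.e. 11/80 + (-23/60)*q1 + (-373/480)*q2 = 0.
  ζ^3: a_3 + q1*a_2 + q2*a_1 = 0, i.e. -37/720 + (11/80)*q1 + (-23/60)*q2 = 0.
Solving this linear system: q1 = 32017/87711, q2 = -274/87711.
The numerator is Q*f truncated at degree 1: P0 = a_0 = -373/480; P1 = a_1 + q1*a_0 = -5616233/8420256.
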